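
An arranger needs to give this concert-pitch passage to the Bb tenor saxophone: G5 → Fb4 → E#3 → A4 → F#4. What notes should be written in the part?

A6 Gb5 F##4 B5 G#5

Written C4 sounds as Bb2 on the Bb tenor saxophone, so concert pitches are written a major ninth up.
G5 -> A6
Fb4 -> Gb5
E#3 -> F##4
A4 -> B5
F#4 -> G#5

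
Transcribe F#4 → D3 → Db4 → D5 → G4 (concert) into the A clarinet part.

Written C4 sounds as A3 on the A clarinet, so concert pitches are written a minor third up.
F#4 to A4
D3 to F3
Db4 to Fb4
D5 to F5
G4 to Bb4

A4 F3 Fb4 F5 Bb4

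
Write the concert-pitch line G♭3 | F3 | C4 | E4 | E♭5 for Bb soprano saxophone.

The Bb soprano saxophone sounds a major second below written, so the written part must be a major second above concert — transpose each note up.
Gb3 to Ab3
F3 to G3
C4 to D4
E4 to F#4
Eb5 to F5

Ab3 G3 D4 F#4 F5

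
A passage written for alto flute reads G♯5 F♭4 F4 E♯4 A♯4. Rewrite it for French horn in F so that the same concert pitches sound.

A#5 Gb4 G4 F##4 B#4

First find concert pitch: the alto flute sounds a perfect fourth below written, so G♯5 F♭4 F4 E♯4 A♯4 sounds D#5 Cb4 C4 B#3 E#4.
Then write for French horn in F: it sounds a perfect fifth below written, so the part must be a perfect fifth above concert.
D#5 → A#5
Cb4 → Gb4
C4 → G4
B#3 → F##4
E#4 → B#4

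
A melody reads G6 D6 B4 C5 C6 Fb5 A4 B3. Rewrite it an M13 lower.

G6 to Bb4
D6 to F4
B4 to D3
C5 to Eb3
C6 to Eb4
Fb5 to Abb3
A4 to C3
B3 to D2

Bb4 F4 D3 Eb3 Eb4 Abb3 C3 D2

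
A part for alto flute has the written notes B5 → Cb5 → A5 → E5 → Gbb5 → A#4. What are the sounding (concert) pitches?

F#5 Gb4 E5 B4 Dbb5 E#4

The alto flute sounds a perfect fourth below written, so transpose each written note down a perfect fourth.
B5 to F#5
Cb5 to Gb4
A5 to E5
E5 to B4
Gbb5 to Dbb5
A#4 to E#4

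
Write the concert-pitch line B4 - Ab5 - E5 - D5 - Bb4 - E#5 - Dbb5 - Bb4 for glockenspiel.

B2 Ab3 E3 D3 Bb2 E#3 Dbb3 Bb2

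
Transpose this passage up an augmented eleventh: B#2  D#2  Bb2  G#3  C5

E##4 G##3 E4 C##5 F#6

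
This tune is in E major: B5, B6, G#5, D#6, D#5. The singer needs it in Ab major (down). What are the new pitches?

Eb5 Eb6 C5 G5 G4

From E down to Ab is an augmented fifth; apply that to each pitch.
B5 → Eb5
B6 → Eb6
G#5 → C5
D#6 → G5
D#5 → G4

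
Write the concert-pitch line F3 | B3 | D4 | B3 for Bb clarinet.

The Bb clarinet sounds a major second below written, so the written part must be a major second above concert — transpose each note up.
F3 to G3
B3 to C#4
D4 to E4
B3 to C#4

G3 C#4 E4 C#4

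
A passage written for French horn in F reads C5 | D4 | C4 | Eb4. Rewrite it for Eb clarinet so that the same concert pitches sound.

D4 E3 D3 F3

First find concert pitch: the French horn in F sounds a perfect fifth below written, so C5 D4 C4 Eb4 sounds F4 G3 F3 Ab3.
Then write for Eb clarinet: it sounds a minor third above written, so the part must be a minor third below concert.
F4 → D4
G3 → E3
F3 → D3
Ab3 → F3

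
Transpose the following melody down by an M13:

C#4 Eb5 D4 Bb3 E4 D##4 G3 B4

E2 Gb3 F2 Db2 G2 F##2 Bb1 D3

C#4: a thirteenth down reaches E, and 21 semitones makes it E2.
Eb5 down a major thirteenth is Gb3.
D4 down a major thirteenth is F2.
A major thirteenth down from Bb3 gives Db2.
E4: a thirteenth down reaches G, and 21 semitones makes it G2.
A major thirteenth down from D##4 gives F##2.
G3 down a major thirteenth is Bb1.
A major thirteenth down from B4 gives D3.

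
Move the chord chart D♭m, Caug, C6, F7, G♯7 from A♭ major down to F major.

Bbm Aaug A6 D7 E#7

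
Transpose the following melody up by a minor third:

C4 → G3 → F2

Eb4 Bb3 Ab2

C4 -> Eb4
G3 -> Bb3
F2 -> Ab2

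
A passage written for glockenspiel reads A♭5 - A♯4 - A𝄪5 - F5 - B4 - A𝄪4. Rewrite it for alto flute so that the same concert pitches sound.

First find concert pitch: the glockenspiel sounds a perfect fifteenth above written, so A♭5 A♯4 A𝄪5 F5 B4 A𝄪4 sounds Ab7 A#6 A##7 F7 B6 A##6.
Then write for alto flute: it sounds a perfect fourth below written, so the part must be a perfect fourth above concert.
Ab7 → Db8
A#6 → D#7
A##7 → D##8
F7 → Bb7
B6 → E7
A##6 → D##7

Db8 D#7 D##8 Bb7 E7 D##7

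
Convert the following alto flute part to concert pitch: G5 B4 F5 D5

The alto flute sounds a perfect fourth below written, so transpose each written note down a perfect fourth.
G5 becomes D5
B4 becomes F#4
F5 becomes C5
D5 becomes A4

D5 F#4 C5 A4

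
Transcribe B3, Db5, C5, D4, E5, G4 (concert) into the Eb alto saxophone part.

Written C4 sounds as Eb3 on the Eb alto saxophone, so concert pitches are written a major sixth up.
B3 -> G#4
Db5 -> Bb5
C5 -> A5
D4 -> B4
E5 -> C#6
G4 -> E5

G#4 Bb5 A5 B4 C#6 E5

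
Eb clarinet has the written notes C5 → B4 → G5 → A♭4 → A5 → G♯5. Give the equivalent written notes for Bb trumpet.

First find concert pitch: the Eb clarinet sounds a minor third above written, so C5 B4 G5 A♭4 A5 G♯5 sounds Eb5 D5 Bb5 Cb5 C6 B5.
Then write for Bb trumpet: it sounds a major second below written, so the part must be a major second above concert.
Eb5 → F5
D5 → E5
Bb5 → C6
Cb5 → Db5
C6 → D6
B5 → C#6

F5 E5 C6 Db5 D6 C#6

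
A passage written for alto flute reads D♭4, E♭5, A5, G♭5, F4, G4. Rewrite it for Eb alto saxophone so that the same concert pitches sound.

F4 G5 C#6 Bb5 A4 B4

First find concert pitch: the alto flute sounds a perfect fourth below written, so D♭4 E♭5 A5 G♭5 F4 G4 sounds Ab3 Bb4 E5 Db5 C4 D4.
Then write for Eb alto saxophone: it sounds a major sixth below written, so the part must be a major sixth above concert.
Ab3 → F4
Bb4 → G5
E5 → C#6
Db5 → Bb5
C4 → A4
D4 → B4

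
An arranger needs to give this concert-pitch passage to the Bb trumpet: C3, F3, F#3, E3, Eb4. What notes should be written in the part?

Written C4 sounds as Bb3 on the Bb trumpet, so concert pitches are written a major second up.
C3 -> D3
F3 -> G3
F#3 -> G#3
E3 -> F#3
Eb4 -> F4

D3 G3 G#3 F#3 F4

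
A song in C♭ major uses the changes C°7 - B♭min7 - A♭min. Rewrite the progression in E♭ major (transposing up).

E°7 Dmin7 Cmin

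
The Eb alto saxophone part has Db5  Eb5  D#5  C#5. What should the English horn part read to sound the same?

Cb5 Db5 C#5 B4

First find concert pitch: the Eb alto saxophone sounds a major sixth below written, so Db5 Eb5 D#5 C#5 sounds Fb4 Gb4 F#4 E4.
Then write for English horn: it sounds a perfect fifth below written, so the part must be a perfect fifth above concert.
Fb4 → Cb5
Gb4 → Db5
F#4 → C#5
E4 → B4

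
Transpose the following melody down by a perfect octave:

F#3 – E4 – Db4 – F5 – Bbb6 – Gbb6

F#3 -> F#2
E4 -> E3
Db4 -> Db3
F5 -> F4
Bbb6 -> Bbb5
Gbb6 -> Gbb5

F#2 E3 Db3 F4 Bbb5 Gbb5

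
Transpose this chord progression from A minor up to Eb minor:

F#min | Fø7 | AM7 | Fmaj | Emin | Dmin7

Cmin Cbø7 EbM7 Cbmaj Bbmin Abmin7

A minor up to Eb minor is a diminished fifth; each chord root moves by that interval while the quality stays the same.
F#min: root F# up a diminished fifth → C, giving Cmin.
Fø7: root F up a diminished fifth → Cb, giving Cbø7.
AM7: root A up a diminished fifth → Eb, giving EbM7.
Fmaj: root F up a diminished fifth → Cb, giving Cbmaj.
Emin: root E up a diminished fifth → Bb, giving Bbmin.
Dmin7: root D up a diminished fifth → Ab, giving Abmin7.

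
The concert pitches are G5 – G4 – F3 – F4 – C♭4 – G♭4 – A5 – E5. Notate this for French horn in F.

D6 D5 C4 C5 Gb4 Db5 E6 B5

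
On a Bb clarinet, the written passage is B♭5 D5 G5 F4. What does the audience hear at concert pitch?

Ab5 C5 F5 Eb4

The Bb clarinet sounds a major second below written, so transpose each written note down a major second.
Bb5 → Ab5
D5 → C5
G5 → F5
F4 → Eb4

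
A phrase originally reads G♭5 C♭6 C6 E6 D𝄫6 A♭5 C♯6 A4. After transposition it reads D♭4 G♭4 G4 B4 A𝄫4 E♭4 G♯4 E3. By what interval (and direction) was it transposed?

down a perfect eleventh

From Gb5 to Db4 is 11 letter names — an eleventh of some quality.
Db4 to Gb5 is 17 semitones, which makes it a perfect eleventh; the second version is lower, so the direction is down.
Checking another pair — A4 → E3 — gives the same interval.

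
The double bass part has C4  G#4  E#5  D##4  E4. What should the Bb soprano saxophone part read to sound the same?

D3 A#3 F##4 E##3 F#3

First find concert pitch: the double bass sounds a perfect octave below written, so C4 G#4 E#5 D##4 E4 sounds C3 G#3 E#4 D##3 E3.
Then write for Bb soprano saxophone: it sounds a major second below written, so the part must be a major second above concert.
C3 → D3
G#3 → A#3
E#4 → F##4
D##3 → E##3
E3 → F#3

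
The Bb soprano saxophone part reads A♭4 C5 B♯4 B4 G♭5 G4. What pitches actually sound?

Gb4 Bb4 A#4 A4 Fb5 F4

The Bb soprano saxophone sounds a major second below written, so transpose each written note down a major second.
Ab4 -> Gb4
C5 -> Bb4
B#4 -> A#4
B4 -> A4
Gb5 -> Fb5
G4 -> F4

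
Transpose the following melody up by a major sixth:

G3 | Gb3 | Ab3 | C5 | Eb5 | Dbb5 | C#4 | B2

A major sixth up from G3 gives E4.
A major sixth up from Gb3 gives Eb4.
Ab3: a sixth up reaches F, and 9 semitones makes it F4.
C5: a sixth up reaches A, and 9 semitones makes it A5.
Eb5: a sixth up reaches C, and 9 semitones makes it C6.
A major sixth up from Dbb5 gives Bbb5.
C#4 up a major sixth is A#4.
B2: a sixth up reaches G, and 9 semitones makes it G#3.

E4 Eb4 F4 A5 C6 Bbb5 A#4 G#3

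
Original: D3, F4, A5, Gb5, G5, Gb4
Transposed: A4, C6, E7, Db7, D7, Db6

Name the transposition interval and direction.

up a perfect twelfth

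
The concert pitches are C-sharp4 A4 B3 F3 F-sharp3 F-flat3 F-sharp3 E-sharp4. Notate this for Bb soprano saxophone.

D#4 B4 C#4 G3 G#3 Gb3 G#3 F##4

The Bb soprano saxophone sounds a major second below written, so the written part must be a major second above concert — transpose each note up.
C#4 becomes D#4
A4 becomes B4
B3 becomes C#4
F3 becomes G3
F#3 becomes G#3
Fb3 becomes Gb3
F#3 becomes G#3
E#4 becomes F##4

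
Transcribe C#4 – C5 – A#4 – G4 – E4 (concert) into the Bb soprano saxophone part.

Written C4 sounds as Bb3 on the Bb soprano saxophone, so concert pitches are written a major second up.
C#4 to D#4
C5 to D5
A#4 to B#4
G4 to A4
E4 to F#4

D#4 D5 B#4 A4 F#4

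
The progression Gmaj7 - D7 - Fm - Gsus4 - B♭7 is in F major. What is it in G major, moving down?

Amaj7 E7 Gm Asus4 C7

F major down to G major is a minor seventh; each chord root moves by that interval while the quality stays the same.
Gmaj7: root G down a minor seventh → A, giving Amaj7.
D7: root D down a minor seventh → E, giving E7.
Fm: root F down a minor seventh → G, giving Gm.
Gsus4: root G down a minor seventh → A, giving Asus4.
B♭7: root B♭ down a minor seventh → C, giving C7.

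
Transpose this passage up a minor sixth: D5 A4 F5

Bb5 F5 Db6

D5 → Bb5
A4 → F5
F5 → Db6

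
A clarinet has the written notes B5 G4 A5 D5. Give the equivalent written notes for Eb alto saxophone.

E#6 C#5 D#6 G#5

First find concert pitch: the A clarinet sounds a minor third below written, so B5 G4 A5 D5 sounds G#5 E4 F#5 B4.
Then write for Eb alto saxophone: it sounds a major sixth below written, so the part must be a major sixth above concert.
G#5 → E#6
E4 → C#5
F#5 → D#6
B4 → G#5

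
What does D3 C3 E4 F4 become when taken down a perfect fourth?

A2 G2 B3 C4

D3 → A2
C3 → G2
E4 → B3
F4 → C4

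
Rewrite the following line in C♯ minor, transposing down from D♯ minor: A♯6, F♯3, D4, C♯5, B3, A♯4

From D♯ down to C♯ is a major second; apply that to each pitch.
A#6 gives G#6
F#3 gives E3
D4 gives C4
C#5 gives B4
B3 gives A3
A#4 gives G#4

G#6 E3 C4 B4 A3 G#4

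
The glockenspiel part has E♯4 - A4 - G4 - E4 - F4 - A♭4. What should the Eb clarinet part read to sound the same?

First find concert pitch: the glockenspiel sounds a perfect fifteenth above written, so E♯4 A4 G4 E4 F4 A♭4 sounds E#6 A6 G6 E6 F6 Ab6.
Then write for Eb clarinet: it sounds a minor third above written, so the part must be a minor third below concert.
E#6 → C##6
A6 → F#6
G6 → E6
E6 → C#6
F6 → D6
Ab6 → F6

C##6 F#6 E6 C#6 D6 F6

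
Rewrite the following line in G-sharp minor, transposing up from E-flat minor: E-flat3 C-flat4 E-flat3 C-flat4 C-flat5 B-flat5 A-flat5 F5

From E-flat up to G-sharp is an augmented third; apply that to each pitch.
Eb3 to G#3
Cb4 to E4
Eb3 to G#3
Cb4 to E4
Cb5 to E5
Bb5 to D#6
Ab5 to C#6
F5 to A#5

G#3 E4 G#3 E4 E5 D#6 C#6 A#5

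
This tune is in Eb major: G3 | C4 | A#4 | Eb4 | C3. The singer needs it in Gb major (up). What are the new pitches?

Bb3 Eb4 C#5 Gb4 Eb3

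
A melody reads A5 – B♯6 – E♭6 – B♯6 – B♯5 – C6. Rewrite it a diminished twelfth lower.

A5 down a diminished twelfth is D#4.
A diminished twelfth down from B#6 gives E##5.
Eb6: a twelfth down reaches A, and 18 semitones makes it A4.
A diminished twelfth down from B#6 gives E##5.
A diminished twelfth down from B#5 gives E##4.
A diminished twelfth down from C6 gives F#4.

D#4 E##5 A4 E##5 E##4 F#4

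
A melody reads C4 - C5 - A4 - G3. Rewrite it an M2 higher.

D4 D5 B4 A3

C4 gives D4
C5 gives D5
A4 gives B4
G3 gives A3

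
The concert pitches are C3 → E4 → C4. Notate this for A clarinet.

Eb3 G4 Eb4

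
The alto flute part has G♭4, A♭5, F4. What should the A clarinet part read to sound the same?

Fb4 Gb5 Eb4

First find concert pitch: the alto flute sounds a perfect fourth below written, so G♭4 A♭5 F4 sounds Db4 Eb5 C4.
Then write for A clarinet: it sounds a minor third below written, so the part must be a minor third above concert.
Db4 → Fb4
Eb5 → Gb5
C4 → Eb4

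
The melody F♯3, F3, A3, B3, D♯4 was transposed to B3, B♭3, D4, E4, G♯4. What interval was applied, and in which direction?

From F#3 to B3 is 4 letter names — a fourth of some quality.
F#3 to B3 is 5 semitones, which makes it a perfect fourth; the second version is higher, so the direction is up.
Checking another pair — D#4 → G#4 — gives the same interval.

up a perfect fourth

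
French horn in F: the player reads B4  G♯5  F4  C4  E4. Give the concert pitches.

E4 C#5 Bb3 F3 A3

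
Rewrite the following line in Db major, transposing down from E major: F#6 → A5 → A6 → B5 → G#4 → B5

From E down to Db is an augmented second; apply that to each pitch.
F#6 becomes Eb6
A5 becomes Gb5
A6 becomes Gb6
B5 becomes Ab5
G#4 becomes F4
B5 becomes Ab5

Eb6 Gb5 Gb6 Ab5 F4 Ab5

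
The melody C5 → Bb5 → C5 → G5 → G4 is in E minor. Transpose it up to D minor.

Bb5 Ab6 Bb5 F6 F5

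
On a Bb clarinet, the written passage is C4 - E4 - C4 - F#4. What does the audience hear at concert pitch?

Bb3 D4 Bb3 E4

Written C4 on the Bb clarinet sounds as Bb3, a major second lower; apply that shift to every note.
C4 → Bb3
E4 → D4
C4 → Bb3
F#4 → E4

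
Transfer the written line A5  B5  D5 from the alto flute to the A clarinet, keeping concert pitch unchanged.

G5 A5 C5

First find concert pitch: the alto flute sounds a perfect fourth below written, so A5 B5 D5 sounds E5 F#5 A4.
Then write for A clarinet: it sounds a minor third below written, so the part must be a minor third above concert.
E5 → G5
F#5 → A5
A4 → C5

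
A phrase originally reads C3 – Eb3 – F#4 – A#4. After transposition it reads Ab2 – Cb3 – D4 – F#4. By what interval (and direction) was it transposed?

From C3 to Ab2 is 3 letter names — a third of some quality.
Ab2 to C3 is 4 semitones, which makes it a major third; the second version is lower, so the direction is down.
Checking another pair — A#4 → F#4 — gives the same interval.

down a major third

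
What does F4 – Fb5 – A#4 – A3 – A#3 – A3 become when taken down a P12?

F4 -> Bb2
Fb5 -> Bbb3
A#4 -> D#3
A3 -> D2
A#3 -> D#2
A3 -> D2

Bb2 Bbb3 D#3 D2 D#2 D2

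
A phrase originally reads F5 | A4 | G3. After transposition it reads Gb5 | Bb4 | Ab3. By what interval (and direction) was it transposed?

From F5 to Gb5 is 2 letter names — a second of some quality.
F5 to Gb5 is 1 semitone, which makes it a minor second; the second version is higher, so the direction is up.
Checking another pair — G3 → Ab3 — gives the same interval.

up a minor second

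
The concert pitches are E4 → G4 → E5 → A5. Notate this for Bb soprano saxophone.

F#4 A4 F#5 B5

The Bb soprano saxophone sounds a major second below written, so the written part must be a major second above concert — transpose each note up.
E4 to F#4
G4 to A4
E5 to F#5
A5 to B5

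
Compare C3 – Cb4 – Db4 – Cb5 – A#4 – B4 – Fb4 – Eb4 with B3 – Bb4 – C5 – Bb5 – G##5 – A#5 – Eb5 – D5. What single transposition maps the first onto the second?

Take the first pair: C3 → B3. C to B spans 7 letter names, so the interval is some kind of seventh.
C3 to B3 is 11 semitones, which makes it a major seventh; the second version is higher, so the direction is up.
Checking another pair — Eb4 → D5 — gives the same interval.

up a major seventh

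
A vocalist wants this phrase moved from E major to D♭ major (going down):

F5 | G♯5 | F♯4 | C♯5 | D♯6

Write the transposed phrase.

Ebb5 F5 Eb4 Bb4 C6

From E down to D♭ is an augmented second; apply that to each pitch.
F5 gives Ebb5
G#5 gives F5
F#4 gives Eb4
C#5 gives Bb4
D#6 gives C6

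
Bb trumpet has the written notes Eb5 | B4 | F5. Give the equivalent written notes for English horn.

First find concert pitch: the Bb trumpet sounds a major second below written, so Eb5 B4 F5 sounds Db5 A4 Eb5.
Then write for English horn: it sounds a perfect fifth below written, so the part must be a perfect fifth above concert.
Db5 → Ab5
A4 → E5
Eb5 → Bb5

Ab5 E5 Bb5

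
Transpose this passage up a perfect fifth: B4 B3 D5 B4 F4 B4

F#5 F#4 A5 F#5 C5 F#5

B4 → F#5
B3 → F#4
D5 → A5
B4 → F#5
F4 → C5
B4 → F#5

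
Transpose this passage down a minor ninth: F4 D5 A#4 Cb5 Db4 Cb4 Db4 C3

E3 C#4 G##3 Bb3 C3 Bb2 C3 B1

F4 → E3
D5 → C#4
A#4 → G##3
Cb5 → Bb3
Db4 → C3
Cb4 → Bb2
Db4 → C3
C3 → B1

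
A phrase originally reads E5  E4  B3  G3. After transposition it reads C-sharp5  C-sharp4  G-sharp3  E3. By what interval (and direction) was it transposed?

down a minor third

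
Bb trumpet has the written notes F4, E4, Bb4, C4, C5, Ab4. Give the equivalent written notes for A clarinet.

Gb4 F4 Cb5 Db4 Db5 Bbb4

First find concert pitch: the Bb trumpet sounds a major second below written, so F4 E4 Bb4 C4 C5 Ab4 sounds Eb4 D4 Ab4 Bb3 Bb4 Gb4.
Then write for A clarinet: it sounds a minor third below written, so the part must be a minor third above concert.
Eb4 → Gb4
D4 → F4
Ab4 → Cb5
Bb3 → Db4
Bb4 → Db5
Gb4 → Bbb4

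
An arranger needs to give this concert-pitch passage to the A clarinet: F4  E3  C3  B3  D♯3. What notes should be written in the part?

Ab4 G3 Eb3 D4 F#3

Written C4 sounds as A3 on the A clarinet, so concert pitches are written a minor third up.
F4 gives Ab4
E3 gives G3
C3 gives Eb3
B3 gives D4
D#3 gives F#3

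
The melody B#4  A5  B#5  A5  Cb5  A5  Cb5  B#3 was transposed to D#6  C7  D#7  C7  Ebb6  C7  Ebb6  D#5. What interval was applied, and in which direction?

up a minor tenth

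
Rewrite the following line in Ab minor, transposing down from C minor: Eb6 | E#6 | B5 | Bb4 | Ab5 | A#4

Cb6 C#6 G5 Gb4 Fb5 F#4

From C down to Ab is a major third; apply that to each pitch.
Eb6 gives Cb6
E#6 gives C#6
B5 gives G5
Bb4 gives Gb4
Ab5 gives Fb5
A#4 gives F#4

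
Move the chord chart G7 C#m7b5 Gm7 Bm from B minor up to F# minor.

D7 G#m7b5 Dm7 F#m

B minor up to F# minor is a perfect fifth; each chord root moves by that interval while the quality stays the same.
G7: root G up a perfect fifth → D, giving D7.
C#m7b5: root C# up a perfect fifth → G#, giving G#m7b5.
Gm7: root G up a perfect fifth → D, giving Dm7.
Bm: root B up a perfect fifth → F#, giving F#m.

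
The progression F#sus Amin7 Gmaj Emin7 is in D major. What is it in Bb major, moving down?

D major down to Bb major is a major third; each chord root moves by that interval while the quality stays the same.
F#sus: root F# down a major third → D, giving Dsus.
Amin7: root A down a major third → F, giving Fmin7.
Gmaj: root G down a major third → Eb, giving Ebmaj.
Emin7: root E down a major third → C, giving Cmin7.

Dsus Fmin7 Ebmaj Cmin7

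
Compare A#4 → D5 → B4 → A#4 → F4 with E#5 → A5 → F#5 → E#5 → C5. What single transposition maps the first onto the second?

up a perfect fifth

Take the first pair: A#4 → E#5. A to E spans 5 letter names, so the interval is some kind of fifth.
A#4 to E#5 is 7 semitones, which makes it a perfect fifth; the second version is higher, so the direction is up.
Checking another pair — F4 → C5 — gives the same interval.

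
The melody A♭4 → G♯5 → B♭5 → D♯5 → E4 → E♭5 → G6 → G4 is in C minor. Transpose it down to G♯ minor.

C minor to G♯ minor down is a diminished fourth, so every note moves down by that interval.
Ab4 becomes E4
G#5 becomes D##5
Bb5 becomes F#5
D#5 becomes A##4
E4 becomes B#3
Eb5 becomes B4
G6 becomes D#6
G4 becomes D#4

E4 D##5 F#5 A##4 B#3 B4 D#6 D#4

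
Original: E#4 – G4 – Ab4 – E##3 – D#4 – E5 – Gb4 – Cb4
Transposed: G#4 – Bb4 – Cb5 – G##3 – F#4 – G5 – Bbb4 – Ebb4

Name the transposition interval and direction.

Take the first pair: E#4 → G#4. E to G spans 3 letter names, so the interval is some kind of third.
E#4 to G#4 is 3 semitones, which makes it a minor third; the second version is higher, so the direction is up.
Checking another pair — Cb4 → Ebb4 — gives the same interval.

up a minor third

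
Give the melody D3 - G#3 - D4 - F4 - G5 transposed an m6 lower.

F#2 B#2 F#3 A3 B4

A minor sixth down from D3 gives F#2.
G#3: a sixth down reaches B, and 8 semitones makes it B#2.
A minor sixth down from D4 gives F#3.
F4: a sixth down reaches A, and 8 semitones makes it A3.
G5 down a minor sixth is B4.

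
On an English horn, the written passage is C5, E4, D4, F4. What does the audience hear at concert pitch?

F4 A3 G3 Bb3

The English horn sounds a perfect fifth below written, so transpose each written note down a perfect fifth.
C5 → F4
E4 → A3
D4 → G3
F4 → Bb3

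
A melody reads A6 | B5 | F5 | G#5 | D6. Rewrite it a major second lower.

G6 A5 Eb5 F#5 C6

A6: a second down reaches G, and 2 semitones makes it G6.
B5 down a major second is A5.
A major second down from F5 gives Eb5.
A major second down from G#5 gives F#5.
D6: a second down reaches C, and 2 semitones makes it C6.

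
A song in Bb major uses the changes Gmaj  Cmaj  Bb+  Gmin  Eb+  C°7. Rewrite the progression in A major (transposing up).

Bb major up to A major is a major seventh; each chord root moves by that interval while the quality stays the same.
Gmaj: root G up a major seventh → F#, giving F#maj.
Cmaj: root C up a major seventh → B, giving Bmaj.
Bb+: root Bb up a major seventh → A, giving A+.
Gmin: root G up a major seventh → F#, giving F#min.
Eb+: root Eb up a major seventh → D, giving D+.
C°7: root C up a major seventh → B, giving B°7.

F#maj Bmaj A+ F#min D+ B°7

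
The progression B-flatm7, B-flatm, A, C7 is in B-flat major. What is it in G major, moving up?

Gm7 Gm F# A7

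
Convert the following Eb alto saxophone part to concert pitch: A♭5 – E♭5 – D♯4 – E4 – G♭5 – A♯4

Cb5 Gb4 F#3 G3 Bbb4 C#4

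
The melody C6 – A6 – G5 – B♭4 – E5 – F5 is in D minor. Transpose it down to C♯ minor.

B5 G#6 F#5 A4 D#5 E5

From D down to C♯ is a minor second; apply that to each pitch.
C6 becomes B5
A6 becomes G#6
G5 becomes F#5
Bb4 becomes A4
E5 becomes D#5
F5 becomes E5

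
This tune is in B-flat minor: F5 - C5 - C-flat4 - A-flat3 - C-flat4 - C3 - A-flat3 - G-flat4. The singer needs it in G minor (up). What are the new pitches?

D6 A5 Ab4 F4 Ab4 A3 F4 Eb5

B-flat minor to G minor up is a major sixth, so every note moves up by that interval.
F5 → D6
C5 → A5
Cb4 → Ab4
Ab3 → F4
Cb4 → Ab4
C3 → A3
Ab3 → F4
Gb4 → Eb5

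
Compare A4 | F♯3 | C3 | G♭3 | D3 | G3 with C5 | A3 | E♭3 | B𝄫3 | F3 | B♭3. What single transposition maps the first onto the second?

up a minor third

Take the first pair: A4 → C5. A to C spans 3 letter names, so the interval is some kind of third.
A4 to C5 is 3 semitones, which makes it a minor third; the second version is higher, so the direction is up.
Checking another pair — G3 → Bb3 — gives the same interval.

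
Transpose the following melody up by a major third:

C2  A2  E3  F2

E2 C#3 G#3 A2

C2 up a major third is E2.
A2 up a major third is C#3.
E3 up a major third is G#3.
F2: a third up reaches A, and 4 semitones makes it A2.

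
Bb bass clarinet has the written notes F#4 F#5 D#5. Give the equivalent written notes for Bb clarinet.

F#3 F#4 D#4

First find concert pitch: the Bb bass clarinet sounds a major ninth below written, so F#4 F#5 D#5 sounds E3 E4 C#4.
Then write for Bb clarinet: it sounds a major second below written, so the part must be a major second above concert.
E3 → F#3
E4 → F#4
C#4 → D#4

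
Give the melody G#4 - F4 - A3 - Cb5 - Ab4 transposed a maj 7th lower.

A3 Gb3 Bb2 Dbb4 Bbb3

G#4 gives A3
F4 gives Gb3
A3 gives Bb2
Cb5 gives Dbb4
Ab4 gives Bbb3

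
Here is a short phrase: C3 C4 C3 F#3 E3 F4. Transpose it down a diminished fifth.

A diminished fifth down from C3 gives F#2.
A diminished fifth down from C4 gives F#3.
C3: a fifth down reaches F, and 6 semitones makes it F#2.
A diminished fifth down from F#3 gives B#2.
E3: a fifth down reaches A, and 6 semitones makes it A#2.
F4 down a diminished fifth is B3.

F#2 F#3 F#2 B#2 A#2 B3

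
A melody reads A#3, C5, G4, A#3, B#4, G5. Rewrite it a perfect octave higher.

A#4 C6 G5 A#4 B#5 G6

A perfect octave up from A#3 gives A#4.
C5 up a perfect octave is C6.
G4 up a perfect octave is G5.
A#3 up a perfect octave is A#4.
B#4 up a perfect octave is B#5.
A perfect octave up from G5 gives G6.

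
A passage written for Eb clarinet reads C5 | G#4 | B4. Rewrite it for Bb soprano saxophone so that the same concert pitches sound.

First find concert pitch: the Eb clarinet sounds a minor third above written, so C5 G#4 B4 sounds Eb5 B4 D5.
Then write for Bb soprano saxophone: it sounds a major second below written, so the part must be a major second above concert.
Eb5 → F5
B4 → C#5
D5 → E5

F5 C#5 E5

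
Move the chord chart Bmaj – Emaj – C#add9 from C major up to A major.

G#maj C#maj A#add9

C major up to A major is a major sixth; each chord root moves by that interval while the quality stays the same.
Bmaj: root B up a major sixth → G#, giving G#maj.
Emaj: root E up a major sixth → C#, giving C#maj.
C#add9: root C# up a major sixth → A#, giving A#add9.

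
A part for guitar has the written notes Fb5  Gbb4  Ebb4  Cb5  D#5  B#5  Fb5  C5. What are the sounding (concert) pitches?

Fb4 Gbb3 Ebb3 Cb4 D#4 B#4 Fb4 C4

Written C4 on the guitar sounds as C3, a perfect octave lower; apply that shift to every note.
Fb5 -> Fb4
Gbb4 -> Gbb3
Ebb4 -> Ebb3
Cb5 -> Cb4
D#5 -> D#4
B#5 -> B#4
Fb5 -> Fb4
C5 -> C4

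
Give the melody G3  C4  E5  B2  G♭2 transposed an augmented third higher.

G3 up an augmented third is B#3.
C4: a third up reaches E, and 5 semitones makes it E#4.
E5 up an augmented third is G##5.
An augmented third up from B2 gives D##3.
Gb2: a third up reaches B, and 5 semitones makes it B2.

B#3 E#4 G##5 D##3 B2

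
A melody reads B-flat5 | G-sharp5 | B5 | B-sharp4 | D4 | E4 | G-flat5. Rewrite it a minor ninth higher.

Cb7 A6 C7 C#6 Eb5 F5 Abb6

Bb5 becomes Cb7
G#5 becomes A6
B5 becomes C7
B#4 becomes C#6
D4 becomes Eb5
E4 becomes F5
Gb5 becomes Abb6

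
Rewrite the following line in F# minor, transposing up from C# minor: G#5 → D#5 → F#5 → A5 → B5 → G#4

C#6 G#5 B5 D6 E6 C#5

C# minor to F# minor up is a perfect fourth, so every note moves up by that interval.
G#5 to C#6
D#5 to G#5
F#5 to B5
A5 to D6
B5 to E6
G#4 to C#5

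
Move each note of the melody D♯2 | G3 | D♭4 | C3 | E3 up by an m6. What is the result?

D#2 → B2
G3 → Eb4
Db4 → Bbb4
C3 → Ab3
E3 → C4

B2 Eb4 Bbb4 Ab3 C4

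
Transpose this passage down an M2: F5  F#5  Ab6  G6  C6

Eb5 E5 Gb6 F6 Bb5

F5 -> Eb5
F#5 -> E5
Ab6 -> Gb6
G6 -> F6
C6 -> Bb5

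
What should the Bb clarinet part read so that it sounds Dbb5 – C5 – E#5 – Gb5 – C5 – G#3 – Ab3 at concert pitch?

Ebb5 D5 F##5 Ab5 D5 A#3 Bb3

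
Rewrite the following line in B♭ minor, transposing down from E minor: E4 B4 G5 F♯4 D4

E minor to B♭ minor down is an augmented fourth, so every note moves down by that interval.
E4 becomes Bb3
B4 becomes F4
G5 becomes Db5
F#4 becomes C4
D4 becomes Ab3

Bb3 F4 Db5 C4 Ab3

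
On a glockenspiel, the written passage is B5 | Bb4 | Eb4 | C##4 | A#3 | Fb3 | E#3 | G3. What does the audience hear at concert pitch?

The glockenspiel sounds a perfect fifteenth above written, so transpose each written note up a perfect fifteenth.
B5 gives B7
Bb4 gives Bb6
Eb4 gives Eb6
C##4 gives C##6
A#3 gives A#5
Fb3 gives Fb5
E#3 gives E#5
G3 gives G5

B7 Bb6 Eb6 C##6 A#5 Fb5 E#5 G5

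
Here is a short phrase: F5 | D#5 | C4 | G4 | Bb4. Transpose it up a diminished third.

Abb5 F5 Ebb4 Bbb4 Dbb5

F5: a third up reaches A, and 2 semitones makes it Abb5.
D#5: a third up reaches F, and 2 semitones makes it F5.
C4 up a diminished third is Ebb4.
A diminished third up from G4 gives Bbb4.
A diminished third up from Bb4 gives Dbb5.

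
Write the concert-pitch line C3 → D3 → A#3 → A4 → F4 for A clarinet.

Written C4 sounds as A3 on the A clarinet, so concert pitches are written a minor third up.
C3 -> Eb3
D3 -> F3
A#3 -> C#4
A4 -> C5
F4 -> Ab4

Eb3 F3 C#4 C5 Ab4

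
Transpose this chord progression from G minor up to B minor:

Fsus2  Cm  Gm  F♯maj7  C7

Asus2 Em Bm A#maj7 E7

G minor up to B minor is a major third; each chord root moves by that interval while the quality stays the same.
Fsus2: root F up a major third → A, giving Asus2.
Cm: root C up a major third → E, giving Em.
Gm: root G up a major third → B, giving Bm.
F♯maj7: root F♯ up a major third → A#, giving A#maj7.
C7: root C up a major third → E, giving E7.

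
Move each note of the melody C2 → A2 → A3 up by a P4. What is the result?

C2 gives F2
A2 gives D3
A3 gives D4

F2 D3 D4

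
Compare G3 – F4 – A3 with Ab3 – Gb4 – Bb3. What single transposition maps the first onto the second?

Take the first pair: G3 → Ab3. G to A spans 2 letter names, so the interval is some kind of second.
G3 to Ab3 is 1 semitone, which makes it a minor second; the second version is higher, so the direction is up.
Checking another pair — A3 → Bb3 — gives the same interval.

up a minor second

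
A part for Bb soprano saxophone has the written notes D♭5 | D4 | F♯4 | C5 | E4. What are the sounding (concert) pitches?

Written C4 on the Bb soprano saxophone sounds as Bb3, a major second lower; apply that shift to every note.
Db5 -> Cb5
D4 -> C4
F#4 -> E4
C5 -> Bb4
E4 -> D4

Cb5 C4 E4 Bb4 D4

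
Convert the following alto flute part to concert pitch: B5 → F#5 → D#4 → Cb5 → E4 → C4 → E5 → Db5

F#5 C#5 A#3 Gb4 B3 G3 B4 Ab4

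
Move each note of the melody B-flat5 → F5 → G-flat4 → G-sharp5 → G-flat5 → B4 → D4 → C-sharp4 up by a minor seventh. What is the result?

Ab6 Eb6 Fb5 F#6 Fb6 A5 C5 B4

Bb5 -> Ab6
F5 -> Eb6
Gb4 -> Fb5
G#5 -> F#6
Gb5 -> Fb6
B4 -> A5
D4 -> C5
C#4 -> B4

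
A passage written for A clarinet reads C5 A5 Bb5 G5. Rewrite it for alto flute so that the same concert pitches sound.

D5 B5 C6 A5

First find concert pitch: the A clarinet sounds a minor third below written, so C5 A5 Bb5 G5 sounds A4 F#5 G5 E5.
Then write for alto flute: it sounds a perfect fourth below written, so the part must be a perfect fourth above concert.
A4 → D5
F#5 → B5
G5 → C6
E5 → A5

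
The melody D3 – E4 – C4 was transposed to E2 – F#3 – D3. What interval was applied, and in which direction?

down a minor seventh

Take the first pair: D3 → E2. D to E spans 7 letter names, so the interval is some kind of seventh.
E2 to D3 is 10 semitones, which makes it a minor seventh; the second version is lower, so the direction is down.
Checking another pair — C4 → D3 — gives the same interval.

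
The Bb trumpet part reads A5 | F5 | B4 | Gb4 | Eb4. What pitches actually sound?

G5 Eb5 A4 Fb4 Db4

Written C4 on the Bb trumpet sounds as Bb3, a major second lower; apply that shift to every note.
A5 → G5
F5 → Eb5
B4 → A4
Gb4 → Fb4
Eb4 → Db4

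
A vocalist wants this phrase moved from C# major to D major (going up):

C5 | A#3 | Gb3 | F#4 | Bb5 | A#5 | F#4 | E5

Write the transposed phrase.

From C# up to D is a minor second; apply that to each pitch.
C5 → Db5
A#3 → B3
Gb3 → Abb3
F#4 → G4
Bb5 → Cb6
A#5 → B5
F#4 → G4
E5 → F5

Db5 B3 Abb3 G4 Cb6 B5 G4 F5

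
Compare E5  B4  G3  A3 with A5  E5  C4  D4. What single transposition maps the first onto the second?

From E5 to A5 is 4 letter names — a fourth of some quality.
E5 to A5 is 5 semitones, which makes it a perfect fourth; the second version is higher, so the direction is up.
Checking another pair — A3 → D4 — gives the same interval.

up a perfect fourth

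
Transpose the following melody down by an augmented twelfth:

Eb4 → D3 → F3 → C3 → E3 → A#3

Eb4 down an augmented twelfth is Abb2.
D3: a twelfth down reaches G, and 20 semitones makes it Gb1.
F3 down an augmented twelfth is Bbb1.
An augmented twelfth down from C3 gives Fb1.
E3 down an augmented twelfth is Ab1.
A#3: a twelfth down reaches D, and 20 semitones makes it D2.

Abb2 Gb1 Bbb1 Fb1 Ab1 D2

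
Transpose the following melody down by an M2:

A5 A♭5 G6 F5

G5 Gb5 F6 Eb5

A5 becomes G5
Ab5 becomes Gb5
G6 becomes F6
F5 becomes Eb5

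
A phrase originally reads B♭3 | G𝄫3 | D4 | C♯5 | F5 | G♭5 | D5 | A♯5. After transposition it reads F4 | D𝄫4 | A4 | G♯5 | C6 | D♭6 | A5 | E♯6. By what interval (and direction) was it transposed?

up a perfect fifth

From Bb3 to F4 is 5 letter names — a fifth of some quality.
Bb3 to F4 is 7 semitones, which makes it a perfect fifth; the second version is higher, so the direction is up.
Checking another pair — A#5 → E#6 — gives the same interval.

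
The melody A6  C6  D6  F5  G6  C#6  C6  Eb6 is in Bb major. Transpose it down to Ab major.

G6 Bb5 C6 Eb5 F6 B5 Bb5 Db6

From Bb down to Ab is a major second; apply that to each pitch.
A6 gives G6
C6 gives Bb5
D6 gives C6
F5 gives Eb5
G6 gives F6
C#6 gives B5
C6 gives Bb5
Eb6 gives Db6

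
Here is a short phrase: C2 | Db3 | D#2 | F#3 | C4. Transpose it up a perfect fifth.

C2 → G2
Db3 → Ab3
D#2 → A#2
F#3 → C#4
C4 → G4

G2 Ab3 A#2 C#4 G4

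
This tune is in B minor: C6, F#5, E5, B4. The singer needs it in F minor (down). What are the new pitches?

From B down to F is an augmented fourth; apply that to each pitch.
C6 becomes Gb5
F#5 becomes C5
E5 becomes Bb4
B4 becomes F4

Gb5 C5 Bb4 F4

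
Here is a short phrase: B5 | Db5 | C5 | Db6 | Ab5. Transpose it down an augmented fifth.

Eb5 Gbb4 Fb4 Gbb5 Dbb5

B5 -> Eb5
Db5 -> Gbb4
C5 -> Fb4
Db6 -> Gbb5
Ab5 -> Dbb5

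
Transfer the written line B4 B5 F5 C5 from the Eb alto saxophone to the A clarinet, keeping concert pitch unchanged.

F4 F5 Cb5 Gb4

First find concert pitch: the Eb alto saxophone sounds a major sixth below written, so B4 B5 F5 C5 sounds D4 D5 Ab4 Eb4.
Then write for A clarinet: it sounds a minor third below written, so the part must be a minor third above concert.
D4 → F4
D5 → F5
Ab4 → Cb5
Eb4 → Gb4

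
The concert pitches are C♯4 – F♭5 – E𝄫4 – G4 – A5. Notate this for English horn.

G#4 Cb6 Bbb4 D5 E6

The English horn sounds a perfect fifth below written, so the written part must be a perfect fifth above concert — transpose each note up.
C#4 gives G#4
Fb5 gives Cb6
Ebb4 gives Bbb4
G4 gives D5
A5 gives E6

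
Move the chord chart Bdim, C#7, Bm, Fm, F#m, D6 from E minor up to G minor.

Ddim E7 Dm Abm Am F6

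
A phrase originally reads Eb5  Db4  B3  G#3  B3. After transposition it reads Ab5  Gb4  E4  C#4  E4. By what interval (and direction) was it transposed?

From Eb5 to Ab5 is 4 letter names — a fourth of some quality.
Eb5 to Ab5 is 5 semitones, which makes it a perfect fourth; the second version is higher, so the direction is up.
Checking another pair — B3 → E4 — gives the same interval.

up a perfect fourth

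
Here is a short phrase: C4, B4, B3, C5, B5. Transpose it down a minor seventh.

D3 C#4 C#3 D4 C#5

C4 becomes D3
B4 becomes C#4
B3 becomes C#3
C5 becomes D4
B5 becomes C#5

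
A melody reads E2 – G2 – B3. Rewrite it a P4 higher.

E2 gives A2
G2 gives C3
B3 gives E4

A2 C3 E4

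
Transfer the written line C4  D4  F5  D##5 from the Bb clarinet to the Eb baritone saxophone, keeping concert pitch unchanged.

G5 A5 C7 A##6

First find concert pitch: the Bb clarinet sounds a major second below written, so C4 D4 F5 D##5 sounds Bb3 C4 Eb5 C##5.
Then write for Eb baritone saxophone: it sounds a major thirteenth below written, so the part must be a major thirteenth above concert.
Bb3 → G5
C4 → A5
Eb5 → C7
C##5 → A##6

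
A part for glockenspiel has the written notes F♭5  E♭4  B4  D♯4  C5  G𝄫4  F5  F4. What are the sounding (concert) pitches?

Fb7 Eb6 B6 D#6 C7 Gbb6 F7 F6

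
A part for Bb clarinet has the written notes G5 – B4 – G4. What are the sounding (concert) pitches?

F5 A4 F4

The Bb clarinet sounds a major second below written, so transpose each written note down a major second.
G5 -> F5
B4 -> A4
G4 -> F4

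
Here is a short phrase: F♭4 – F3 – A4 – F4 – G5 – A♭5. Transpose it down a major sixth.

Abb3 Ab2 C4 Ab3 Bb4 Cb5

Fb4 down a major sixth is Abb3.
F3 down a major sixth is Ab2.
A major sixth down from A4 gives C4.
F4: a sixth down reaches A, and 9 semitones makes it Ab3.
G5: a sixth down reaches B, and 9 semitones makes it Bb4.
Ab5 down a major sixth is Cb5.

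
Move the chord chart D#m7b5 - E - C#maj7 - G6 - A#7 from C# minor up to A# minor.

B#m7b5 C# A#maj7 E6 F##7

C# minor up to A# minor is a major sixth; each chord root moves by that interval while the quality stays the same.
D#m7b5: root D# up a major sixth → B#, giving B#m7b5.
E: root E up a major sixth → C#, giving C#.
C#maj7: root C# up a major sixth → A#, giving A#maj7.
G6: root G up a major sixth → E, giving E6.
A#7: root A# up a major sixth → F##, giving F##7.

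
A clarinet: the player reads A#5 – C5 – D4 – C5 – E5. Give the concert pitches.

The A clarinet sounds a minor third below written, so transpose each written note down a minor third.
A#5 becomes F##5
C5 becomes A4
D4 becomes B3
C5 becomes A4
E5 becomes C#5

F##5 A4 B3 A4 C#5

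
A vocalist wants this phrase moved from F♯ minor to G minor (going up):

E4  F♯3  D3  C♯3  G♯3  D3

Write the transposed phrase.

From F♯ up to G is a minor second; apply that to each pitch.
E4 -> F4
F#3 -> G3
D3 -> Eb3
C#3 -> D3
G#3 -> A3
D3 -> Eb3

F4 G3 Eb3 D3 A3 Eb3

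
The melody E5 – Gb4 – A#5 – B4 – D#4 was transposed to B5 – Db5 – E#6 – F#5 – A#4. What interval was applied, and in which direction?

up a perfect fifth

Take the first pair: E5 → B5. E to B spans 5 letter names, so the interval is some kind of fifth.
E5 to B5 is 7 semitones, which makes it a perfect fifth; the second version is higher, so the direction is up.
Checking another pair — D#4 → A#4 — gives the same interval.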